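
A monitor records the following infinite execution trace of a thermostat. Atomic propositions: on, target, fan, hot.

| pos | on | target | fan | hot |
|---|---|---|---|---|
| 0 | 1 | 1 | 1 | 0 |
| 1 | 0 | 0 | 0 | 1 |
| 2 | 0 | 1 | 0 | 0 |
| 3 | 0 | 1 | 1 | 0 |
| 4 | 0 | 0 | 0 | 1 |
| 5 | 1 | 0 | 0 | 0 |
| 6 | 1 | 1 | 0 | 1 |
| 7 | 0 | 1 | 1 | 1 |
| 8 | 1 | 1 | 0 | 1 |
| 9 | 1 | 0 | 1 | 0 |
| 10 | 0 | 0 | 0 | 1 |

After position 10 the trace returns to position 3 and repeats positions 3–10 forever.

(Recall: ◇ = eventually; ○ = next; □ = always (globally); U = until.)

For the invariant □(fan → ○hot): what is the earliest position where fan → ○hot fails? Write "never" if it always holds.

fan → ○hot holds at every position 0..10, and those are all the positions the trace ever visits, so the invariant □(fan → ○hot) is never violated.

never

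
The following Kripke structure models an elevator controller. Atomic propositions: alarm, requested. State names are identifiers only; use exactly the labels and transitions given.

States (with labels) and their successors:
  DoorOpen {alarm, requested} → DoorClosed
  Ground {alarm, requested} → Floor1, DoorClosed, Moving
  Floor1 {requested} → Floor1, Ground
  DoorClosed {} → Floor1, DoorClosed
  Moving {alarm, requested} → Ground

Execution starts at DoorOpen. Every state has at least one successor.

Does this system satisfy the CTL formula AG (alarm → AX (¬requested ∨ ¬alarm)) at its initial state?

No

States satisfying alarm → AX (¬requested ∨ ¬alarm): {DoorOpen, Floor1, DoorClosed}.
States satisfying AG (alarm → AX (¬requested ∨ ¬alarm)): ∅.
Ground is reachable from DoorOpen and violates alarm → AX (¬requested ∨ ¬alarm), so AG fails at DoorOpen.
DoorOpen ∉ Sat(AG (alarm → AX (¬requested ∨ ¬alarm))).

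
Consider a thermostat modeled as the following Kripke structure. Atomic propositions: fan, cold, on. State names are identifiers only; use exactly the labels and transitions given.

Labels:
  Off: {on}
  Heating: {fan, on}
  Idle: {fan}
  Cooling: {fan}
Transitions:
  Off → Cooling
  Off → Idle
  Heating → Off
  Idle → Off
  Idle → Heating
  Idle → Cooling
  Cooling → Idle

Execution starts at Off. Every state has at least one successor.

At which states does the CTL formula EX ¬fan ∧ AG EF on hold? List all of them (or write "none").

{Heating, Idle}

States satisfying ¬fan: {Off}.
States satisfying EX ¬fan: {Heating, Idle}.
States satisfying EF on: {Off, Heating, Idle, Cooling}.
States satisfying AG EF on: {Off, Heating, Idle, Cooling}.
States satisfying EX ¬fan ∧ AG EF on: {Heating, Idle}.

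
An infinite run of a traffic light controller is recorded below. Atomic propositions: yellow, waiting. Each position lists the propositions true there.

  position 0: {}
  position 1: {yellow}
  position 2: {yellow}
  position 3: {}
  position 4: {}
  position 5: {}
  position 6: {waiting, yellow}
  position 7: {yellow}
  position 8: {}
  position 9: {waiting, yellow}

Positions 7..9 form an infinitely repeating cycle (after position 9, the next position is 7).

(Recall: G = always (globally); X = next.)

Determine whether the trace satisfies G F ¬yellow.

F ¬yellow holds at every position 0..9, and those are all positions ever visited, so G F ¬yellow holds.

Holds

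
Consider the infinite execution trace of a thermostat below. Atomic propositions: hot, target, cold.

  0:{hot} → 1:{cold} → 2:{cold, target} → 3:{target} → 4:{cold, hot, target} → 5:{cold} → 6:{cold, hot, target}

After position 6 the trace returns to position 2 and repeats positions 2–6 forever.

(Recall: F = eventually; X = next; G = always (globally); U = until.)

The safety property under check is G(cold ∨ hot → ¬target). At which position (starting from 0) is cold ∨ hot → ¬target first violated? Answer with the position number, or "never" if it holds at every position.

Check cold ∨ hot → ¬target at each position in order: 0 ✓, 1 ✓.
At position 2 the labels are {cold, target}, so cold ∨ hot → ¬target is false there. This is the first violation.

2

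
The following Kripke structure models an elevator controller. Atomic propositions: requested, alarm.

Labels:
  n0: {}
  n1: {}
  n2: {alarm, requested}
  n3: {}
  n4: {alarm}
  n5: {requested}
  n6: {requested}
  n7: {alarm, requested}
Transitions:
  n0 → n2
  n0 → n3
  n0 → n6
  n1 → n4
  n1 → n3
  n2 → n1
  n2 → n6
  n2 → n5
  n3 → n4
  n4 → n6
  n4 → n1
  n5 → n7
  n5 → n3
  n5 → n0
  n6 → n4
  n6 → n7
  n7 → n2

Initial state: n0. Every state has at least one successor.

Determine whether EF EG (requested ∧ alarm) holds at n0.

States satisfying EG (requested ∧ alarm): ∅.
States satisfying EF EG (requested ∧ alarm): ∅.
No suitable path/successor from n0 witnesses the formula.
n0 ∉ Sat(EF EG (requested ∧ alarm)).

Violated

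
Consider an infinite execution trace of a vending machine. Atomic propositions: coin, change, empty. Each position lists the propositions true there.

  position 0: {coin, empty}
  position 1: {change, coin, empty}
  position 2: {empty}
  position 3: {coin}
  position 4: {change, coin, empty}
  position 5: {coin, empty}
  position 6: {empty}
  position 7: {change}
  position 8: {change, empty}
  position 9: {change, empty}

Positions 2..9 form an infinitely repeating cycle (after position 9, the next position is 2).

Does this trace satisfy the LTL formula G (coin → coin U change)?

coin → coin U change must hold at every position from 0 onward. It fails at position 5, so G (coin → coin U change) is false.
Positions where coin holds: 0, 1, 3, 4, 5.
Check coin U change at each: 0→ok, 1→ok, 3→ok, 4→ok, 5→fails.

Violated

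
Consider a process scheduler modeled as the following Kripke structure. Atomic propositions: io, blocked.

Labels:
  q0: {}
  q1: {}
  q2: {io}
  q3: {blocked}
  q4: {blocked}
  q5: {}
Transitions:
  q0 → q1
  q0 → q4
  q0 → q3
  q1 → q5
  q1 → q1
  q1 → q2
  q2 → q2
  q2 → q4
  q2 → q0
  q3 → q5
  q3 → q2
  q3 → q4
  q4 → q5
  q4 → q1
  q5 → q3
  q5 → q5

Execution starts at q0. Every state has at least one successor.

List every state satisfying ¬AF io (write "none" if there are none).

States satisfying io: {q2}.
States satisfying AF io: {q2}.
States satisfying ¬AF io: {q0, q1, q3, q4, q5}.

{q0, q1, q3, q4, q5}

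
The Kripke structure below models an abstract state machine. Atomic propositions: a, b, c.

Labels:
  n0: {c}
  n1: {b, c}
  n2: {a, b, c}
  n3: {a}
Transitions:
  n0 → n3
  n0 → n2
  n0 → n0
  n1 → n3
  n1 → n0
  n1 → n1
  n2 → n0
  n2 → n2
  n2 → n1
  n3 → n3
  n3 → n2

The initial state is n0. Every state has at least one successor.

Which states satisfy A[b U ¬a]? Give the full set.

{n0, n1}

States satisfying b: {n1, n2}.
States satisfying ¬a: {n0, n1}.
States satisfying A[b U ¬a]: {n0, n1}.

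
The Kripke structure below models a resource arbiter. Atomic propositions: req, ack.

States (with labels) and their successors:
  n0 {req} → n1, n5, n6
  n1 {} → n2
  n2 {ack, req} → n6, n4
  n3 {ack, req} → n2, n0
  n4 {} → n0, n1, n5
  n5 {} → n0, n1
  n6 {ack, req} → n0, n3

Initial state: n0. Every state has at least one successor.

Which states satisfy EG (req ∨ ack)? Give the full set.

{n0, n2, n3, n6}

States satisfying req ∨ ack: {n0, n2, n3, n6}.
States satisfying EG (req ∨ ack): {n0, n2, n3, n6}.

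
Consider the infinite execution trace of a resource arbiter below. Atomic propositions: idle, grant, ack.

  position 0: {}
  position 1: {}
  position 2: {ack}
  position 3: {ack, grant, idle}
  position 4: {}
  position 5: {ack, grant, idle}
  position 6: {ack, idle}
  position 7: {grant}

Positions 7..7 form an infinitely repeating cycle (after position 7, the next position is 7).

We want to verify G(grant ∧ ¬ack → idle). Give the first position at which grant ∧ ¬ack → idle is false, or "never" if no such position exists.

Check grant ∧ ¬ack → idle at each position in order: 0 ✓, 1 ✓, 2 ✓, 3 ✓, 4 ✓, 5 ✓, 6 ✓.
At position 7 the labels are {grant}, so grant ∧ ¬ack → idle is false there. This is the first violation.

7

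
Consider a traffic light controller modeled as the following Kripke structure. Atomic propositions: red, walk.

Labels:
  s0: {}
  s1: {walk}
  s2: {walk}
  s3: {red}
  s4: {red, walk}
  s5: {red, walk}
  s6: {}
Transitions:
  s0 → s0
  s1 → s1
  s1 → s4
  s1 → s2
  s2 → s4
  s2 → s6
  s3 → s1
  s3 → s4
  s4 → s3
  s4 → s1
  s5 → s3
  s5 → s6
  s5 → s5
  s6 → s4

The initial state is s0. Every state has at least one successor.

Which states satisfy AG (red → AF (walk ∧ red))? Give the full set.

{s0}

States satisfying red → AF (walk ∧ red): {s0, s1, s2, s4, s5, s6}.
States satisfying AG (red → AF (walk ∧ red)): {s0}.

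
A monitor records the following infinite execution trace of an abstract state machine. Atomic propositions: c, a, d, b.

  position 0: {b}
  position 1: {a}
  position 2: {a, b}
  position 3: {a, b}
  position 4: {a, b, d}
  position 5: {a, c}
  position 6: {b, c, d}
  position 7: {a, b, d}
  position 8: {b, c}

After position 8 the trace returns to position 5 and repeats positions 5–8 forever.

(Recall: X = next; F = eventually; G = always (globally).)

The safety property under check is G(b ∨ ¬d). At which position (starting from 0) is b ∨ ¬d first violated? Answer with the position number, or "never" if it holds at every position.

b ∨ ¬d holds at every position 0..8, and those are all the positions the trace ever visits, so the invariant G(b ∨ ¬d) is never violated.

never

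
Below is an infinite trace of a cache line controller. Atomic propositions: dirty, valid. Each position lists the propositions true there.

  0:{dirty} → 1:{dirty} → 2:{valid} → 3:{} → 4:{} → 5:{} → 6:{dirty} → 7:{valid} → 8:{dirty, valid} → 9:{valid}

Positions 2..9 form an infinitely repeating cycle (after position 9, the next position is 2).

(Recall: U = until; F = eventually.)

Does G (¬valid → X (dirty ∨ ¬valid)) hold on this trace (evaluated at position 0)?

No

¬valid → X (dirty ∨ ¬valid) must hold at every position from 0 onward. It fails at position 1, so G (¬valid → X (dirty ∨ ¬valid)) is false.
Positions where ¬valid holds: 0, 1, 3, 4, 5, 6.
Check X (dirty ∨ ¬valid) at each: 0→ok, 1→fails, 3→ok, 4→ok, 5→ok, 6→fails.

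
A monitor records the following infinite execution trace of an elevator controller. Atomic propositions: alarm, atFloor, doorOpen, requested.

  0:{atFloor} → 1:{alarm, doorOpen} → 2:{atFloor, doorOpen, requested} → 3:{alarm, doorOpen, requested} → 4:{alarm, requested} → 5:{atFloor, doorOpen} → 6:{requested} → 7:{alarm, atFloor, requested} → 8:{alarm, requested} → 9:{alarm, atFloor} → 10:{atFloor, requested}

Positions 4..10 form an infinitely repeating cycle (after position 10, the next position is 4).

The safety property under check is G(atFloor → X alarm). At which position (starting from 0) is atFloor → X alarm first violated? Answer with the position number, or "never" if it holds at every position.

5

Check atFloor → X alarm at each position in order: 0 ✓, 1 ✓, 2 ✓, 3 ✓, 4 ✓.
At position 5 the labels are {atFloor, doorOpen} and the next position 6 has {requested}, so atFloor → X alarm is false there. This is the first violation.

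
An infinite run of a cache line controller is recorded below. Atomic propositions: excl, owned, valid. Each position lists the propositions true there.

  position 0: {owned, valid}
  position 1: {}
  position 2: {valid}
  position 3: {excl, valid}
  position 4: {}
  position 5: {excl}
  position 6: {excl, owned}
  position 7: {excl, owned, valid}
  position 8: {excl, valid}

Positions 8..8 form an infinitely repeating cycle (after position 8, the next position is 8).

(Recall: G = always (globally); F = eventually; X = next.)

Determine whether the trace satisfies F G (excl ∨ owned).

G (excl ∨ owned) holds at position 5, which is reachable from 0, so F G (excl ∨ owned) holds.

Satisfied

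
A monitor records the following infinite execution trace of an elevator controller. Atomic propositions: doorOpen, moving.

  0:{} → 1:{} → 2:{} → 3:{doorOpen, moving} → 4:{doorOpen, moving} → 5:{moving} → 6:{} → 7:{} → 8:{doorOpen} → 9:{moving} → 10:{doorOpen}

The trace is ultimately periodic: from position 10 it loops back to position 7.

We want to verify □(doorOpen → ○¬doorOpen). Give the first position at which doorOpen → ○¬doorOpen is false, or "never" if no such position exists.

Check doorOpen → ○¬doorOpen at each position in order: 0 ✓, 1 ✓, 2 ✓.
At position 3 the labels are {doorOpen, moving} and the next position 4 has {doorOpen, moving}, so doorOpen → ○¬doorOpen is false there. This is the first violation.

3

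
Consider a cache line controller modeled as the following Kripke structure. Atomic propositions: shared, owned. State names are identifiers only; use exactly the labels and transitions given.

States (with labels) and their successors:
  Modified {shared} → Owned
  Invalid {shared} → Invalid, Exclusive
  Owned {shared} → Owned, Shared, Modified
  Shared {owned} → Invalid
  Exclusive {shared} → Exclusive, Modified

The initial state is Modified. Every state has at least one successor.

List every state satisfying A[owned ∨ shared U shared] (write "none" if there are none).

States satisfying owned ∨ shared: {Modified, Invalid, Owned, Shared, Exclusive}.
States satisfying shared: {Modified, Invalid, Owned, Exclusive}.
States satisfying A[owned ∨ shared U shared]: {Modified, Invalid, Owned, Shared, Exclusive}.

{Modified, Invalid, Owned, Shared, Exclusive}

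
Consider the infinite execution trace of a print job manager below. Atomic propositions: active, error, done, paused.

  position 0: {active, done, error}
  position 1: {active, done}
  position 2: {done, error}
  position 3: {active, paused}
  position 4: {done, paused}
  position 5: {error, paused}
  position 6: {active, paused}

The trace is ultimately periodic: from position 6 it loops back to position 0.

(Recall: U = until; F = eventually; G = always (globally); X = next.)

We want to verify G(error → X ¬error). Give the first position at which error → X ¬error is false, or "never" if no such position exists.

error → X ¬error holds at every position 0..6, and those are all the positions the trace ever visits, so the invariant G(error → X ¬error) is never violated.

never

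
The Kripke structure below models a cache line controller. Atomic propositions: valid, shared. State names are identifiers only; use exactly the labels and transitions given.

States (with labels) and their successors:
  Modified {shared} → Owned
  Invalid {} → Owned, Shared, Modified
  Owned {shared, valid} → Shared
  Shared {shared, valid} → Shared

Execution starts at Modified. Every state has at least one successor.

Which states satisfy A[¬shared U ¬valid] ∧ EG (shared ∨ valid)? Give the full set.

States satisfying ¬shared: {Invalid}.
States satisfying ¬valid: {Modified, Invalid}.
States satisfying A[¬shared U ¬valid]: {Modified, Invalid}.
States satisfying shared ∨ valid: {Modified, Owned, Shared}.
States satisfying EG (shared ∨ valid): {Modified, Owned, Shared}.
States satisfying A[¬shared U ¬valid] ∧ EG (shared ∨ valid): {Modified}.

{Modified}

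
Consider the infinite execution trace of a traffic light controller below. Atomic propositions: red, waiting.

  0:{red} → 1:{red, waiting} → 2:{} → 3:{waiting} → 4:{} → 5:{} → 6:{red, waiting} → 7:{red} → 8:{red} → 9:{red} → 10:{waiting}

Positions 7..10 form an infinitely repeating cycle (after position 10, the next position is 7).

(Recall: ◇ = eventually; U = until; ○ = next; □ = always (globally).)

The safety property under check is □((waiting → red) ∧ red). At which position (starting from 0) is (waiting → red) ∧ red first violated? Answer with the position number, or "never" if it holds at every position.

2

Check (waiting → red) ∧ red at each position in order: 0 ✓, 1 ✓.
At position 2 the labels are {}, so (waiting → red) ∧ red is false there. This is the first violation.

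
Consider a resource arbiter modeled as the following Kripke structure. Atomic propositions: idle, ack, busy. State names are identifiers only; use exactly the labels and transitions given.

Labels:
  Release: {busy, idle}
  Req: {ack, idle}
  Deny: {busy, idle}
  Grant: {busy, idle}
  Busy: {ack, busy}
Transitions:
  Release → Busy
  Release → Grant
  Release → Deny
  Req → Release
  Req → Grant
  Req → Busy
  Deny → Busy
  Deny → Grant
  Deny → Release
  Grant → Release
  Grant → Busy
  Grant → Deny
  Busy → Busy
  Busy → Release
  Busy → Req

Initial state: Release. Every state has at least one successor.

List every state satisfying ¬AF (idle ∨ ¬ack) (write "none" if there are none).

States satisfying idle ∨ ¬ack: {Release, Req, Deny, Grant}.
States satisfying AF (idle ∨ ¬ack): {Release, Req, Deny, Grant}.
States satisfying ¬AF (idle ∨ ¬ack): {Busy}.

{Busy}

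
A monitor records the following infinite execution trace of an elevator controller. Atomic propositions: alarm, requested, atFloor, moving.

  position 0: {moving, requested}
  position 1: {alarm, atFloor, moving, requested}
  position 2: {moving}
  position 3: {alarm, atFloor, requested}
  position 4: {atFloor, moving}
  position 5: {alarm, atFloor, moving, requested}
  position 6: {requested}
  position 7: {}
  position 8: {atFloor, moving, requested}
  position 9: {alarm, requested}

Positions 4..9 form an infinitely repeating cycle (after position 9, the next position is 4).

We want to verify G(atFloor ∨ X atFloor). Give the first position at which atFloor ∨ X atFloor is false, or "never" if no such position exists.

Check atFloor ∨ X atFloor at each position in order: 0 ✓, 1 ✓, 2 ✓, 3 ✓, 4 ✓, 5 ✓.
At position 6 the labels are {requested} and the next position 7 has {}, so atFloor ∨ X atFloor is false there. This is the first violation.

6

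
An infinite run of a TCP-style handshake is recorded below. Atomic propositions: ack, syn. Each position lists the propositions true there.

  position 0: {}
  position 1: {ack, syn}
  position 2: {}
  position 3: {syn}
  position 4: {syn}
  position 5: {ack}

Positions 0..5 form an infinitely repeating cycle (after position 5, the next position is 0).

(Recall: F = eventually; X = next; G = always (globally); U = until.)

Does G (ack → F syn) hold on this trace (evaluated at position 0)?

Holds

ack → F syn holds at every position 0..5, and those are all positions ever visited, so G (ack → F syn) holds.
Positions where ack holds: 1, 5.
Check F syn at each: 1→ok, 5→ok.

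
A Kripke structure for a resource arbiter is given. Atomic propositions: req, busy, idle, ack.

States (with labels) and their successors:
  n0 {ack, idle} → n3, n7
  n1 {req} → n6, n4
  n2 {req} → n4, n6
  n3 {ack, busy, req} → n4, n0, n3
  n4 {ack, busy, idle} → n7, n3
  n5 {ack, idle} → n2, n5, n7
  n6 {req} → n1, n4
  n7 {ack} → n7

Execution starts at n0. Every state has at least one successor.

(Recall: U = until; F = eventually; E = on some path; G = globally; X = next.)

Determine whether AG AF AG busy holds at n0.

Does not hold

States satisfying AF AG busy: ∅.
States satisfying AG AF AG busy: ∅.
n0 is reachable from n0 and violates AF AG busy, so AG fails at n0.
n0 ∉ Sat(AG AF AG busy).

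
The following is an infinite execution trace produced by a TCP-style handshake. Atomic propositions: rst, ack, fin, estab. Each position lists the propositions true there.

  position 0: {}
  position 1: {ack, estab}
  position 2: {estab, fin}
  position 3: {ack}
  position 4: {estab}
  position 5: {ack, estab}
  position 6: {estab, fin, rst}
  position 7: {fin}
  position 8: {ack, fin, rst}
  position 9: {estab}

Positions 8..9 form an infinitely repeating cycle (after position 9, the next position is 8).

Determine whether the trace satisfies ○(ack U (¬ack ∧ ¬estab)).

The position after 0 is 1; ack U (¬ack ∧ ¬estab) is false there.

No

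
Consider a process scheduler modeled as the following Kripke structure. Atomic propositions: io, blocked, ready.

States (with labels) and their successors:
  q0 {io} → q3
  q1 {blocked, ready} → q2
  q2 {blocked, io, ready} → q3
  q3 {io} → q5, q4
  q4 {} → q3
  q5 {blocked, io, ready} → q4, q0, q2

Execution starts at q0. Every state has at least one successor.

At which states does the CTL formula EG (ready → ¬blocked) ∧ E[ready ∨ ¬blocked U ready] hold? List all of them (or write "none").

{q0, q3, q4}

States satisfying ready → ¬blocked: {q0, q3, q4}.
States satisfying EG (ready → ¬blocked): {q0, q3, q4}.
States satisfying ready ∨ ¬blocked: {q0, q1, q2, q3, q4, q5}.
States satisfying ready: {q1, q2, q5}.
States satisfying E[ready ∨ ¬blocked U ready]: {q0, q1, q2, q3, q4, q5}.
States satisfying EG (ready → ¬blocked) ∧ E[ready ∨ ¬blocked U ready]: {q0, q3, q4}.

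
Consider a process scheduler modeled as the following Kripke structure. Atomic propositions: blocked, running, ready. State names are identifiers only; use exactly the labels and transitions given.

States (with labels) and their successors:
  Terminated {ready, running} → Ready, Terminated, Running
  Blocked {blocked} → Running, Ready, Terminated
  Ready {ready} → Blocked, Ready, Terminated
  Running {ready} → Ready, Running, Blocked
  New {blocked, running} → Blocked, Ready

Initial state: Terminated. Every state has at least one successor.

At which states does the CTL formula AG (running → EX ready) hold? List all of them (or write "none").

States satisfying running → EX ready: {Terminated, Blocked, Ready, Running, New}.
States satisfying AG (running → EX ready): {Terminated, Blocked, Ready, Running, New}.

{Terminated, Blocked, Ready, Running, New}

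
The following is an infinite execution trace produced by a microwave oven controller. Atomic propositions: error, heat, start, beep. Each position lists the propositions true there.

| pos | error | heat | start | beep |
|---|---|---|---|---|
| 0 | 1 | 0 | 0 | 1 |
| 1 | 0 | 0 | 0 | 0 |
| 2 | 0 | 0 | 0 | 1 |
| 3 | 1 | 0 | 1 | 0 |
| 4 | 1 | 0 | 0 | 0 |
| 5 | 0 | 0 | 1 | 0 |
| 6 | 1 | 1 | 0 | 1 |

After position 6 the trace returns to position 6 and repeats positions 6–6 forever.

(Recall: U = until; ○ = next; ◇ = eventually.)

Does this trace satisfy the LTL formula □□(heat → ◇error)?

Holds

□(heat → ◇error) holds at every position 0..6, and those are all positions ever visited, so □□(heat → ◇error) holds.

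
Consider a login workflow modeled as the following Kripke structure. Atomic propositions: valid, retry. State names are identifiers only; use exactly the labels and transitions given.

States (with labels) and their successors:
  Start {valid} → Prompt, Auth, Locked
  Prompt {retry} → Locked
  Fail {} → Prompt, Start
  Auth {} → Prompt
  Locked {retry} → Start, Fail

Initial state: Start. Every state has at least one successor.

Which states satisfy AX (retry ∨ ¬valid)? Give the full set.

{Start, Prompt, Auth}

States satisfying retry ∨ ¬valid: {Prompt, Fail, Auth, Locked}.
States satisfying AX (retry ∨ ¬valid): {Start, Prompt, Auth}.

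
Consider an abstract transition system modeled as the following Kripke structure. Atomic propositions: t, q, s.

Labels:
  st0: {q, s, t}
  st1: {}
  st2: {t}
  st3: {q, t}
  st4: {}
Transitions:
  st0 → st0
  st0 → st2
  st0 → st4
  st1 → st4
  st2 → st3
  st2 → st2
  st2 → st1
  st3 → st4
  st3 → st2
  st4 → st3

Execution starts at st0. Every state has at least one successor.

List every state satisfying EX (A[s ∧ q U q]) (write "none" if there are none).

{st0, st2, st4}

States satisfying A[s ∧ q U q]: {st0, st3}.
States satisfying EX (A[s ∧ q U q]): {st0, st2, st4}.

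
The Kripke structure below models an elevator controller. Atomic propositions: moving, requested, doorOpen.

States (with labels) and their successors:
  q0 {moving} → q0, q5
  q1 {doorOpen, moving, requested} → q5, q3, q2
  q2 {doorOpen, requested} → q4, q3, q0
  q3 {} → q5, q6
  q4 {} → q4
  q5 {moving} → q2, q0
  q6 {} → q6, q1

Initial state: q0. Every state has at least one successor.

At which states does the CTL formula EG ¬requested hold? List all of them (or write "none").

{q0, q3, q4, q5, q6}

States satisfying ¬requested: {q0, q3, q4, q5, q6}.
States satisfying EG ¬requested: {q0, q3, q4, q5, q6}.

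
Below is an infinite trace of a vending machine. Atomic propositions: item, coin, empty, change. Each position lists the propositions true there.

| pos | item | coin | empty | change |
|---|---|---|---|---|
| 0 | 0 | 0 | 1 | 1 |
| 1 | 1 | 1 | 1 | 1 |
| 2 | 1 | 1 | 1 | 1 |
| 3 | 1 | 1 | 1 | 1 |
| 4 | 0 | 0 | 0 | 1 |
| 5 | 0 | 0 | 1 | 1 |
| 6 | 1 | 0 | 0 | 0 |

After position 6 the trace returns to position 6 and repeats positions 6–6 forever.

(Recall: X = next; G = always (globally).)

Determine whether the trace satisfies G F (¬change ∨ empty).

F (¬change ∨ empty) holds at every position 0..6, and those are all positions ever visited, so G F (¬change ∨ empty) holds.

Holds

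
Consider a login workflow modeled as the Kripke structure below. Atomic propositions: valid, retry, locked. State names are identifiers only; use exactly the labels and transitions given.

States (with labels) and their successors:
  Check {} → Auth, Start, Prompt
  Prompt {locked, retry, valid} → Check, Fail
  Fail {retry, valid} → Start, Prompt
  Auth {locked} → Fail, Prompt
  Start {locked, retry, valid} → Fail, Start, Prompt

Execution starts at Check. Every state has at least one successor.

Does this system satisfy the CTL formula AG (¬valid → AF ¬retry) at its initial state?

Yes

States satisfying ¬valid → AF ¬retry: {Check, Prompt, Fail, Auth, Start}.
States satisfying AG (¬valid → AF ¬retry): {Check, Prompt, Fail, Auth, Start}.
Every state reachable from Check satisfies ¬valid → AF ¬retry.
Check ∈ Sat(AG (¬valid → AF ¬retry)).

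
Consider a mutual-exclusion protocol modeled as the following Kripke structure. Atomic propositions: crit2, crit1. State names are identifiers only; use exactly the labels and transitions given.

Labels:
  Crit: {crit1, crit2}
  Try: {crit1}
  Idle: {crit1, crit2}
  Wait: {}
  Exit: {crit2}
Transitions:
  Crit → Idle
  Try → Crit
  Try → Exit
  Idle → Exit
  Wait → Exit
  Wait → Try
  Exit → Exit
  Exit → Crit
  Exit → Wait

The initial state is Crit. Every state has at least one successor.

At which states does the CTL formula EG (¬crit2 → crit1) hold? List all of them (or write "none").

States satisfying ¬crit2 → crit1: {Crit, Try, Idle, Exit}.
States satisfying EG (¬crit2 → crit1): {Crit, Try, Idle, Exit}.

{Crit, Try, Idle, Exit}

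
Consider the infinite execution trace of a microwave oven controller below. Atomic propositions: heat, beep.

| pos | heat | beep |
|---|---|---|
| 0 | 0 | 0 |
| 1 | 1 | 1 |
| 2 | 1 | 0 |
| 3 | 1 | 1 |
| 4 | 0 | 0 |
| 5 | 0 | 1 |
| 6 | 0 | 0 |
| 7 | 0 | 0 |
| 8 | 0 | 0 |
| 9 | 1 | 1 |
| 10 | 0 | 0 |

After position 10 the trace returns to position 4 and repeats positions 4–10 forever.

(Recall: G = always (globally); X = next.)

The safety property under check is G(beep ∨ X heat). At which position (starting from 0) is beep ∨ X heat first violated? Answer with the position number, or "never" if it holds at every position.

Check beep ∨ X heat at each position in order: 0 ✓, 1 ✓, 2 ✓, 3 ✓.
At position 4 the labels are {} and the next position 5 has {beep}, so beep ∨ X heat is false there. This is the first violation.

4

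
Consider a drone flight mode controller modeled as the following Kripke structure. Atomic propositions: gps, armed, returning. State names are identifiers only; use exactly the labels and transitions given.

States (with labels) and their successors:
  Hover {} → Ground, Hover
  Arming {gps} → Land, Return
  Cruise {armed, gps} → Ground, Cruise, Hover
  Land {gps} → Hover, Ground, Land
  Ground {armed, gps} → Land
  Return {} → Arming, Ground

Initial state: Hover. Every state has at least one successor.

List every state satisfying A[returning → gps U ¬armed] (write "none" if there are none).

States satisfying returning → gps: {Hover, Arming, Cruise, Land, Ground, Return}.
States satisfying ¬armed: {Hover, Arming, Land, Return}.
States satisfying A[returning → gps U ¬armed]: {Hover, Arming, Land, Ground, Return}.

{Hover, Arming, Land, Ground, Return}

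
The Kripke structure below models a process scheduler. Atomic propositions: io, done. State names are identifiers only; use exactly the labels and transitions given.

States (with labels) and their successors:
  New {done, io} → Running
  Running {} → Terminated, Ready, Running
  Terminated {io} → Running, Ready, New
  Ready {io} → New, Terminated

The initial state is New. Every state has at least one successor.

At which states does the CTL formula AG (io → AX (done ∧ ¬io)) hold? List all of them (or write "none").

none

States satisfying io → AX (done ∧ ¬io): {Running}.
States satisfying AG (io → AX (done ∧ ¬io)): ∅.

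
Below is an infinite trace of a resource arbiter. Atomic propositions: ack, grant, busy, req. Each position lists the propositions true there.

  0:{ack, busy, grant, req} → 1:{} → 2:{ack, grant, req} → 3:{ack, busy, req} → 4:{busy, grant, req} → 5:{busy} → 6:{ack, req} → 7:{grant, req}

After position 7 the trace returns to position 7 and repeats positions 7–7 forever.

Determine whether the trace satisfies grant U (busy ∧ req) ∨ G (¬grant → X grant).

Yes

Walking from position 0: busy ∧ req first holds at position 0, and grant holds at every earlier position along the way, so grant U (busy ∧ req) holds.
¬grant → X grant must hold at every position from 0 onward. It fails at position 5, so G (¬grant → X grant) is false.
Positions where ¬grant holds: 1, 3, 5, 6.
Check X grant at each: 1→ok, 3→ok, 5→fails, 6→ok.
At position 0: grant U (busy ∧ req) is true; G (¬grant → X grant) is false; so grant U (busy ∧ req) ∨ G (¬grant → X grant) is true.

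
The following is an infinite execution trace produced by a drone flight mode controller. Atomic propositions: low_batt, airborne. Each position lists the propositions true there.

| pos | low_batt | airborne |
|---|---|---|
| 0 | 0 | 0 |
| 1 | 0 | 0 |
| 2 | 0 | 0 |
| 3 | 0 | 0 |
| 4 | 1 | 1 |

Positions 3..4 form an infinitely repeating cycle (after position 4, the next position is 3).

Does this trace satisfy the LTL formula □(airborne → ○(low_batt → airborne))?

airborne → ○(low_batt → airborne) holds at every position 0..4, and those are all positions ever visited, so □(airborne → ○(low_batt → airborne)) holds.
Positions where airborne holds: 4.
Check ○(low_batt → airborne) at each: 4→ok.

Yes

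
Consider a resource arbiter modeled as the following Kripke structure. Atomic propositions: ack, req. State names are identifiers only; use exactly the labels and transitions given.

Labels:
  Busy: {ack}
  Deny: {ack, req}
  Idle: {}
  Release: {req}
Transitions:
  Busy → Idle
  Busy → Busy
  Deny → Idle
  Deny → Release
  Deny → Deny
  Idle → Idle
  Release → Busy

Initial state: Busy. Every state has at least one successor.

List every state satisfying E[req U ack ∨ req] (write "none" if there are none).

States satisfying req: {Deny, Release}.
States satisfying ack ∨ req: {Busy, Deny, Release}.
States satisfying E[req U ack ∨ req]: {Busy, Deny, Release}.

{Busy, Deny, Release}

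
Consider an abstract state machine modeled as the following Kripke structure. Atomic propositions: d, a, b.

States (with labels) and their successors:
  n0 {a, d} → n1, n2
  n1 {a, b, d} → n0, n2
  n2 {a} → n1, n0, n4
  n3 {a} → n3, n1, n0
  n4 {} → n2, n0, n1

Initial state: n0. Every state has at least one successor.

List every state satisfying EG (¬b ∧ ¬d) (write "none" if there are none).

{n2, n3, n4}

States satisfying ¬b ∧ ¬d: {n2, n3, n4}.
States satisfying EG (¬b ∧ ¬d): {n2, n3, n4}.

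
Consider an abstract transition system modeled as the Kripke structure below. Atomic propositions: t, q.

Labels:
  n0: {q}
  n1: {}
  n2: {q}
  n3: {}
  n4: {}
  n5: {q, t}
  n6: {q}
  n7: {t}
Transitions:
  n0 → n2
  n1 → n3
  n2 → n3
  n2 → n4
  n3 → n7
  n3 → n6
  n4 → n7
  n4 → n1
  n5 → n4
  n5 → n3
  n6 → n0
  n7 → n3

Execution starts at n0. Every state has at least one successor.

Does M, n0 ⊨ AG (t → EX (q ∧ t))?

States satisfying t → EX (q ∧ t): {n0, n1, n2, n3, n4, n6}.
States satisfying AG (t → EX (q ∧ t)): ∅.
n7 is reachable from n0 and violates t → EX (q ∧ t), so AG fails at n0.
n0 ∉ Sat(AG (t → EX (q ∧ t))).

Violated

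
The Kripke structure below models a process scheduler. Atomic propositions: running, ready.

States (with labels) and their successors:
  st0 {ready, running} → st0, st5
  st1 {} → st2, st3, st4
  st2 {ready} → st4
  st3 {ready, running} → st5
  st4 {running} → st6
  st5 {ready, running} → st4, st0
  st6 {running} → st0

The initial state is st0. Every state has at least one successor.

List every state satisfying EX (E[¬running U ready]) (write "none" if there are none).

{st0, st1, st3, st5, st6}

States satisfying E[¬running U ready]: {st0, st1, st2, st3, st5}.
States satisfying EX (E[¬running U ready]): {st0, st1, st3, st5, st6}.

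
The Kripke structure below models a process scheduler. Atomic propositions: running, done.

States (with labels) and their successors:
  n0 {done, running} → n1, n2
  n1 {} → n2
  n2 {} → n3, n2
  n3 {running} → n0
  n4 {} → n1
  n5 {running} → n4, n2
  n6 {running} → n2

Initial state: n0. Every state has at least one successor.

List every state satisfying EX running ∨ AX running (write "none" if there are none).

{n2, n3}

States satisfying running: {n0, n3, n5, n6}.
States satisfying EX running: {n2, n3}.
States satisfying AX running: {n3}.
States satisfying EX running ∨ AX running: {n2, n3}.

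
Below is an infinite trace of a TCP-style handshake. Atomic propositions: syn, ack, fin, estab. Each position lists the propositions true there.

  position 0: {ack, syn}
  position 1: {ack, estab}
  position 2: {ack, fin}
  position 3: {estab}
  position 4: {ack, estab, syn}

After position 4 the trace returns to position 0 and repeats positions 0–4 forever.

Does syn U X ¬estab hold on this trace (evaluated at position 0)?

Walking from position 0: X ¬estab first holds at position 1, and syn holds at every earlier position along the way, so syn U X ¬estab holds.

Satisfied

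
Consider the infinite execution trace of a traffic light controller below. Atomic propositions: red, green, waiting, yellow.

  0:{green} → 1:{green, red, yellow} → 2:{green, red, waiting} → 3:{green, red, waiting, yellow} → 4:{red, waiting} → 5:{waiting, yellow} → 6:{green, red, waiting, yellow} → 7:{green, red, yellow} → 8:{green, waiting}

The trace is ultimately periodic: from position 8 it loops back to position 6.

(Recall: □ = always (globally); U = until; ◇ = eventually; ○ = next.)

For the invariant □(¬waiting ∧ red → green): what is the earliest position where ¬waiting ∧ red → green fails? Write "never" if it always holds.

never

¬waiting ∧ red → green holds at every position 0..8, and those are all the positions the trace ever visits, so the invariant □(¬waiting ∧ red → green) is never violated.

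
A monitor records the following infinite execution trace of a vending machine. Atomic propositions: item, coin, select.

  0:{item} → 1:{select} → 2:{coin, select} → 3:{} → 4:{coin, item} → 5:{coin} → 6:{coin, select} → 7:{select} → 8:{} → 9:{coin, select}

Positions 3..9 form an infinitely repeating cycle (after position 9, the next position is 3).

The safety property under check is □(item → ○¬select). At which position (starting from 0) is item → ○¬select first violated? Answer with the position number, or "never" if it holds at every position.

At position 0 the labels are {item} and the next position 1 has {select}, so item → ○¬select is false there. This is the first violation.

0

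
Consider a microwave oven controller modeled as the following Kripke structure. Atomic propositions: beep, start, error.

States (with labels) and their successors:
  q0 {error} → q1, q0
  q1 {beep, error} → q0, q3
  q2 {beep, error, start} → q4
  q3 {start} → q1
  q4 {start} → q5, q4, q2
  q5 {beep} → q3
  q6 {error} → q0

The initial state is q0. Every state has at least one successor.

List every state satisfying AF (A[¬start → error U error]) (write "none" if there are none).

States satisfying A[¬start → error U error]: {q0, q1, q2, q3, q6}.
States satisfying AF (A[¬start → error U error]): {q0, q1, q2, q3, q5, q6}.

{q0, q1, q2, q3, q5, q6}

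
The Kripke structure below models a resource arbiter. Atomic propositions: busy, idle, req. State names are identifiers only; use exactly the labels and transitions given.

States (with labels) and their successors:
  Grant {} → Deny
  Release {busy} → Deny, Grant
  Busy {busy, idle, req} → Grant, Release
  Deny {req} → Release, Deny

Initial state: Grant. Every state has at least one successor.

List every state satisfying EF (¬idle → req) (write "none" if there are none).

States satisfying ¬idle → req: {Busy, Deny}.
States satisfying EF (¬idle → req): {Grant, Release, Busy, Deny}.

{Grant, Release, Busy, Deny}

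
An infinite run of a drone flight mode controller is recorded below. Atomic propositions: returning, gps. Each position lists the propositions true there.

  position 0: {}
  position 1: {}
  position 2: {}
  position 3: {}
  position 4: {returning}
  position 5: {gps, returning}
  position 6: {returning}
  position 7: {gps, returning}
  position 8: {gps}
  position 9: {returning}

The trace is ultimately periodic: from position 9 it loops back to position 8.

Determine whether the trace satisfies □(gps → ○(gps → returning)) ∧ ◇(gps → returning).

gps → ○(gps → returning) must hold at every position from 0 onward. It fails at position 7, so □(gps → ○(gps → returning)) is false.
Positions where gps holds: 5, 7, 8.
Check ○(gps → returning) at each: 5→ok, 7→fails, 8→ok.
gps → returning holds at position 0, which is reachable from 0, so ◇(gps → returning) holds.
At position 0: □(gps → ○(gps → returning)) is false; ◇(gps → returning) is true; so □(gps → ○(gps → returning)) ∧ ◇(gps → returning) is false.

Violated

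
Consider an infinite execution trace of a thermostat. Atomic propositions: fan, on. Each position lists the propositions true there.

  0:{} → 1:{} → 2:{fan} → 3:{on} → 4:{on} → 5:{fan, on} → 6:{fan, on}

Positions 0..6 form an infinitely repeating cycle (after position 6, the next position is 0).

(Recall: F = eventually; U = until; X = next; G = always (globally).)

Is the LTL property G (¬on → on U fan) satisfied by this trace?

¬on → on U fan must hold at every position from 0 onward. It fails at position 0, so G (¬on → on U fan) is false.
Positions where ¬on holds: 0, 1, 2.
Check on U fan at each: 0→fails, 1→fails, 2→ok.

No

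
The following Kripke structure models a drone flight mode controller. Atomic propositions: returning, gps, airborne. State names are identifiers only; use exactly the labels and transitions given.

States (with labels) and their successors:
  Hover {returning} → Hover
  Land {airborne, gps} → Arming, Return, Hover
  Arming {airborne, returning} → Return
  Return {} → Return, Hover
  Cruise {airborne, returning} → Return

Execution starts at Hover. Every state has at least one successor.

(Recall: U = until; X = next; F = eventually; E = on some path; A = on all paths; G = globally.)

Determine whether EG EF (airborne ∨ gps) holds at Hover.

States satisfying EF (airborne ∨ gps): {Land, Arming, Cruise}.
States satisfying EG EF (airborne ∨ gps): ∅.
No suitable path/successor from Hover witnesses the formula.
Hover ∉ Sat(EG EF (airborne ∨ gps)).

No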